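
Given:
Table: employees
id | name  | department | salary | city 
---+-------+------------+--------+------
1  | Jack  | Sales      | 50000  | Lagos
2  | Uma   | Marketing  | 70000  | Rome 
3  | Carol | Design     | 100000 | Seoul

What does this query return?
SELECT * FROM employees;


SELECT * returns all 3 rows with all columns

3 rows:
1, Jack, Sales, 50000, Lagos
2, Uma, Marketing, 70000, Rome
3, Carol, Design, 100000, Seoul


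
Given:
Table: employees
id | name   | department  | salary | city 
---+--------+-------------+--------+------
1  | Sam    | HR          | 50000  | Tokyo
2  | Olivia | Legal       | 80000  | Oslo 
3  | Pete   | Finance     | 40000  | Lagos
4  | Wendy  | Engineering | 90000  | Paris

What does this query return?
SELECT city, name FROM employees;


Projecting columns: city, name

4 rows:
Tokyo, Sam
Oslo, Olivia
Lagos, Pete
Paris, Wendy


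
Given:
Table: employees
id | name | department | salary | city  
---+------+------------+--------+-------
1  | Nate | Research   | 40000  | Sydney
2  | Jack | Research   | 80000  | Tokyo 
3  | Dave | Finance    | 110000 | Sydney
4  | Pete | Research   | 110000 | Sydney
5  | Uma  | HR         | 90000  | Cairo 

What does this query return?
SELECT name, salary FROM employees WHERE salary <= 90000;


Filtering: salary <= 90000
Matching: 3 rows

3 rows:
Nate, 40000
Jack, 80000
Uma, 90000


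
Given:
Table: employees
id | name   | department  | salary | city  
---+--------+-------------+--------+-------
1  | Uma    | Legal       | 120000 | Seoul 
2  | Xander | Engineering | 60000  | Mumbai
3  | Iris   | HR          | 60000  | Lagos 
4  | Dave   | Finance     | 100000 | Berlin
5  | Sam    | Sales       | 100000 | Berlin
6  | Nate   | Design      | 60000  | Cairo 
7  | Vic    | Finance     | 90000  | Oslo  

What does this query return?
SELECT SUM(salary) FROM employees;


SUM(salary) = 120000 + 60000 + 60000 + 100000 + 100000 + 60000 + 90000 = 590000

590000


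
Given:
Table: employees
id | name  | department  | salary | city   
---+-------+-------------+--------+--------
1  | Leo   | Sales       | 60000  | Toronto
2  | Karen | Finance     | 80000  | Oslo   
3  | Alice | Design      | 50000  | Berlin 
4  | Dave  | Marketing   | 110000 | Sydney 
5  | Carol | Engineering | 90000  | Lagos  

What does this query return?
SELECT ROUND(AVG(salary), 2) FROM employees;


SUM(salary) = 390000
COUNT = 5
ROUND(AVG, 2) = ROUND(390000 / 5, 2) = 78000.0

78000.0


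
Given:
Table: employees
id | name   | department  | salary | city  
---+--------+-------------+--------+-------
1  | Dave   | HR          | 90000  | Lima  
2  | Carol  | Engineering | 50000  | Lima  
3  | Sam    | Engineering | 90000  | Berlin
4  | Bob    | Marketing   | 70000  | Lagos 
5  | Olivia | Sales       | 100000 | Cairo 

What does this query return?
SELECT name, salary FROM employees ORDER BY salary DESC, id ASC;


Sorting by salary DESC, then id ASC for ties

5 rows:
Olivia, 100000
Dave, 90000
Sam, 90000
Bob, 70000
Carol, 50000


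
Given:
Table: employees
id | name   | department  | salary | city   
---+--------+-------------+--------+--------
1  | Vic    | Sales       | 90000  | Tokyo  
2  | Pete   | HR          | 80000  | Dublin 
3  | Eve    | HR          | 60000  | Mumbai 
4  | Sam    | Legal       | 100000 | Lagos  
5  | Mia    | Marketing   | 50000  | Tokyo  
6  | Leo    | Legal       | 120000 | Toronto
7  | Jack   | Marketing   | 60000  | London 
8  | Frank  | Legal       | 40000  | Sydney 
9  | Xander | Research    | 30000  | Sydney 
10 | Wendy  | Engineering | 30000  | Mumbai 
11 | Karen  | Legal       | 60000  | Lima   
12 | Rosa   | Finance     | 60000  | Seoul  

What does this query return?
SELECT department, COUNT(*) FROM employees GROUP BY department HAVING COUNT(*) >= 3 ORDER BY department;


Groups with count >= 3:
  Legal: 4 -> PASS
  Engineering: 1 -> filtered out
  Finance: 1 -> filtered out
  HR: 2 -> filtered out
  Marketing: 2 -> filtered out
  Research: 1 -> filtered out
  Sales: 1 -> filtered out


1 groups:
Legal, 4


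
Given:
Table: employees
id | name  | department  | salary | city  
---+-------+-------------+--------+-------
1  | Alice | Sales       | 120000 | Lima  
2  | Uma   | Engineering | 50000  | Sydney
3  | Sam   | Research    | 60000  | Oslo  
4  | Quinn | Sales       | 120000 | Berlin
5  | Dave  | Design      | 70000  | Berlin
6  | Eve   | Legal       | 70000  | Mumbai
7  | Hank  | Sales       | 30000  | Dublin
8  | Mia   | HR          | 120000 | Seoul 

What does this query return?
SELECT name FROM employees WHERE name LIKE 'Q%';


LIKE 'Q%' matches names starting with 'Q'
Matching: 1

1 rows:
Quinn


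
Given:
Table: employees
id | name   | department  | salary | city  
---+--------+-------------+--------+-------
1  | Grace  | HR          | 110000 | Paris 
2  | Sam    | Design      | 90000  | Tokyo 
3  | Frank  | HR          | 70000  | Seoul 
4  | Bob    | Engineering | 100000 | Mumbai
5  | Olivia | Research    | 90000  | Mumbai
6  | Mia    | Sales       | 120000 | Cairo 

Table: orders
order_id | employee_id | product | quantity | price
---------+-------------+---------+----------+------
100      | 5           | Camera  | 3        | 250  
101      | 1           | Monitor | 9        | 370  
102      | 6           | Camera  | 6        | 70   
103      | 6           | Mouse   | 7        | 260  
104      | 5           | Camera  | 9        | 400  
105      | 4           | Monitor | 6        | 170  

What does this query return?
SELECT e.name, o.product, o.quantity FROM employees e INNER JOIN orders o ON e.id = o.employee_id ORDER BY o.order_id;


Joining employees.id = orders.employee_id:
  employee Olivia (id=5) -> order Camera
  employee Grace (id=1) -> order Monitor
  employee Mia (id=6) -> order Camera
  employee Mia (id=6) -> order Mouse
  employee Olivia (id=5) -> order Camera
  employee Bob (id=4) -> order Monitor


6 rows:
Olivia, Camera, 3
Grace, Monitor, 9
Mia, Camera, 6
Mia, Mouse, 7
Olivia, Camera, 9
Bob, Monitor, 6


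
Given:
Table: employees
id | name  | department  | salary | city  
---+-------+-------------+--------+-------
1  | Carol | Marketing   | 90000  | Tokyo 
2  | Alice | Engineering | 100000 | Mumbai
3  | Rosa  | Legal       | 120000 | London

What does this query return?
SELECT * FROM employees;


SELECT * returns all 3 rows with all columns

3 rows:
1, Carol, Marketing, 90000, Tokyo
2, Alice, Engineering, 100000, Mumbai
3, Rosa, Legal, 120000, London


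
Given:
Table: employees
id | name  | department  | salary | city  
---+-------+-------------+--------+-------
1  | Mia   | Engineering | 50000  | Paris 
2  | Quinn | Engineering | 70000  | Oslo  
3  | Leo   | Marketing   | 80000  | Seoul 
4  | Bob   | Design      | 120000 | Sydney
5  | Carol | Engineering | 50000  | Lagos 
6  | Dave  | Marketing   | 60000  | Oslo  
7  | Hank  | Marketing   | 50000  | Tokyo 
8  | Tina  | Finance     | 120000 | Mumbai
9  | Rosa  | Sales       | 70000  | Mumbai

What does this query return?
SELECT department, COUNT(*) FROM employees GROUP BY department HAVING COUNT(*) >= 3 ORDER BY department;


Groups with count >= 3:
  Engineering: 3 -> PASS
  Marketing: 3 -> PASS
  Design: 1 -> filtered out
  Finance: 1 -> filtered out
  Sales: 1 -> filtered out


2 groups:
Engineering, 3
Marketing, 3


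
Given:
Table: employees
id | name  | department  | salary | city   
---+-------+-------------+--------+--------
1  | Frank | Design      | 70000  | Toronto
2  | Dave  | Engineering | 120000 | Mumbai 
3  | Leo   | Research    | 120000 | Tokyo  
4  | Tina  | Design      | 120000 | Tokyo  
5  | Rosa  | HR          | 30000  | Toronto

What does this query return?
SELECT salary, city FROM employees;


Projecting columns: salary, city

5 rows:
70000, Toronto
120000, Mumbai
120000, Tokyo
120000, Tokyo
30000, Toronto


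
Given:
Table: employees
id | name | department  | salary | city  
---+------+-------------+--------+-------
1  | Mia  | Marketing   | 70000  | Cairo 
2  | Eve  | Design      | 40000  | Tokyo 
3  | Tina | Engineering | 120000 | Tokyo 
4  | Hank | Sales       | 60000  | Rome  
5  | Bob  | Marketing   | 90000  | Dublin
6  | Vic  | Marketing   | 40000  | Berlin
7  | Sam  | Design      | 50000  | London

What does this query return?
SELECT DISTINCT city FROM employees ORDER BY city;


All 'city' values (row order): Cairo, Tokyo, Tokyo, Rome, Dublin, Berlin, London
Removing duplicates leaves 6 unique value(s).

6 values:
Berlin
Cairo
Dublin
London
Rome
Tokyo


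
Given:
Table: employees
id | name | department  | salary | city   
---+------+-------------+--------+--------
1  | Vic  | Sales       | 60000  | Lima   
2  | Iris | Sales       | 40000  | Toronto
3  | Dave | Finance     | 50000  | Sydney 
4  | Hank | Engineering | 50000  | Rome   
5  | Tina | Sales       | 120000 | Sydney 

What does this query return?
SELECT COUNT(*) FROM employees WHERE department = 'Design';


Counting rows where department = 'Design'


0


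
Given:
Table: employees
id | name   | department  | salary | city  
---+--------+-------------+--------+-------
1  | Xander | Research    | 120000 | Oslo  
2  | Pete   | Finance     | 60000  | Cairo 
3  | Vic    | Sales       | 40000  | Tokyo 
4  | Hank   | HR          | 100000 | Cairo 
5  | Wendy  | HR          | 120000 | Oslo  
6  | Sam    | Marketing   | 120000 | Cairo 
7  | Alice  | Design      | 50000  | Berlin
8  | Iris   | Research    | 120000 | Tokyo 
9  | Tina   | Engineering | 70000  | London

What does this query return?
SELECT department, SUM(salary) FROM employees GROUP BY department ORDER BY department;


Summing salary within each department:
  Design: 50000 = 50000
  Engineering: 70000 = 70000
  Finance: 60000 = 60000
  HR: 100000 + 120000 = 220000
  Marketing: 120000 = 120000
  Research: 120000 + 120000 = 240000
  Sales: 40000 = 40000


7 groups:
Design, 50000
Engineering, 70000
Finance, 60000
HR, 220000
Marketing, 120000
Research, 240000
Sales, 40000


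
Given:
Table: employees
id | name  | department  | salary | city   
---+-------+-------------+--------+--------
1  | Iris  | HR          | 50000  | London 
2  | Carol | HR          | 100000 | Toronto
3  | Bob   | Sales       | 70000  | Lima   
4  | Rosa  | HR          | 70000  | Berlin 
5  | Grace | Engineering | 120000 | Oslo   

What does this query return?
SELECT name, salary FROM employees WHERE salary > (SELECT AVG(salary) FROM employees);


Subquery: AVG(salary) = 82000.0
Filtering: salary > 82000.0
  Carol (100000) -> MATCH
  Grace (120000) -> MATCH


2 rows:
Carol, 100000
Grace, 120000


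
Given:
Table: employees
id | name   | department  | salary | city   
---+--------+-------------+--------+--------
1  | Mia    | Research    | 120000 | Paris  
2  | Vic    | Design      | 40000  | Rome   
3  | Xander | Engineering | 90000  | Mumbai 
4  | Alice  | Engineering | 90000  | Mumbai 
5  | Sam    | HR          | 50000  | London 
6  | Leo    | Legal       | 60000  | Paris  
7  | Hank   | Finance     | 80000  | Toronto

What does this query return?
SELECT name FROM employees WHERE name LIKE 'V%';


LIKE 'V%' matches names starting with 'V'
Matching: 1

1 rows:
Vic


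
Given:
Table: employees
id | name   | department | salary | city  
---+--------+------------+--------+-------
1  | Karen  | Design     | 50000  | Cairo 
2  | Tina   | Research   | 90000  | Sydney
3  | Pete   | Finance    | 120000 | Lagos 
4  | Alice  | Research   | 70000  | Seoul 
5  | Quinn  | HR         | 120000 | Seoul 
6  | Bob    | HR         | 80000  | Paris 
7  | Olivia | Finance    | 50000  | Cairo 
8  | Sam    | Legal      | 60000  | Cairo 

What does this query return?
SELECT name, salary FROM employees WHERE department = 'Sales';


Filtering: department = 'Sales'
Matching rows: 0

Empty result set (0 rows)


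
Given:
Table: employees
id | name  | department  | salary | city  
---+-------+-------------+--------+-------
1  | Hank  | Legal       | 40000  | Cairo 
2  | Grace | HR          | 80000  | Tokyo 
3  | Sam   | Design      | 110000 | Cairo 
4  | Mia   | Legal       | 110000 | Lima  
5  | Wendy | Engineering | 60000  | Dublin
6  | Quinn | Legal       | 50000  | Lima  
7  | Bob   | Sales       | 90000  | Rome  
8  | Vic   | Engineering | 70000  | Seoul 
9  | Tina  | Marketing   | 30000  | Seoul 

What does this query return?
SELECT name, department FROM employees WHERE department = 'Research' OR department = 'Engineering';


Filtering: department = 'Research' OR 'Engineering'
Matching: 2 rows

2 rows:
Wendy, Engineering
Vic, Engineering


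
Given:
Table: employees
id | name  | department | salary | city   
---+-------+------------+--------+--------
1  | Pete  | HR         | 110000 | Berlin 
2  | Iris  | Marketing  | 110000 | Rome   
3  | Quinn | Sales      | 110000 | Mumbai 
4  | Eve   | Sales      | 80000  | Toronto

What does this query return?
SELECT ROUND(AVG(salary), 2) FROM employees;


SUM(salary) = 410000
COUNT = 4
ROUND(AVG, 2) = ROUND(410000 / 4, 2) = 102500.0

102500.0


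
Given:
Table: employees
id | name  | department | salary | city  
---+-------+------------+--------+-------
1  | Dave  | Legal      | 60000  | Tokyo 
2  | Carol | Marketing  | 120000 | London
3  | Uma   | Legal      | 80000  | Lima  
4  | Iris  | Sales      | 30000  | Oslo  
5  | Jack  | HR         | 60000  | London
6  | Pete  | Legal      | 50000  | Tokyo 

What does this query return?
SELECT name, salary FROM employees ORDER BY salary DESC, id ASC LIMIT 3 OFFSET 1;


Sort by salary DESC (id ASC tiebreak), then skip 1 and take 3
Rows 2 through 4

3 rows:
Uma, 80000
Dave, 60000
Jack, 60000


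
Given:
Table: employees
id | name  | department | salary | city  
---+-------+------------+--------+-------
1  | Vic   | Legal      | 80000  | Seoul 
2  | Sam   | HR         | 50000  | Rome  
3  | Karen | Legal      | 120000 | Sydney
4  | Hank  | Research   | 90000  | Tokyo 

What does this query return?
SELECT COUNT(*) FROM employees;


COUNT(*) counts all rows

4


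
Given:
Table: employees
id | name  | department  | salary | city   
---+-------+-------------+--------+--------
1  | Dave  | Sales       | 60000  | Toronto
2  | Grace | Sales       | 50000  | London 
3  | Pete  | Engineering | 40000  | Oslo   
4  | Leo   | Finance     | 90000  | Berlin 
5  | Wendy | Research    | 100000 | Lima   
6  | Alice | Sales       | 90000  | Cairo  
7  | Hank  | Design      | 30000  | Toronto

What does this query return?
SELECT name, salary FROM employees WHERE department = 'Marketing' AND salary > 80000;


Filtering: department = 'Marketing' AND salary > 80000
Matching: 0 rows

Empty result set (0 rows)


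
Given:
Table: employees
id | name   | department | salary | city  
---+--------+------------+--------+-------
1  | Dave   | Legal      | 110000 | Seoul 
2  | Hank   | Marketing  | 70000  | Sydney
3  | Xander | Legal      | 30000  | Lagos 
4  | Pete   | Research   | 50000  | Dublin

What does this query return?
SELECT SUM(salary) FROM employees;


SUM(salary) = 110000 + 70000 + 30000 + 50000 = 260000

260000


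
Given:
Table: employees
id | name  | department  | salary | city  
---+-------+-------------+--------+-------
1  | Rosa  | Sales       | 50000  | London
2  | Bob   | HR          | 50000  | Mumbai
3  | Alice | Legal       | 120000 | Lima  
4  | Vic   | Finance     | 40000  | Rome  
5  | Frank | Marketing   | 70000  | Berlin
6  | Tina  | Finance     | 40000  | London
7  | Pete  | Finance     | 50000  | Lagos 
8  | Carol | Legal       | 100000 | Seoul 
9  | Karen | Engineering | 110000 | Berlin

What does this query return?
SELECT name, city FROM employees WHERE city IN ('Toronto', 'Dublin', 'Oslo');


Filtering: city IN ('Toronto', 'Dublin', 'Oslo')
Matching: 0 rows

Empty result set (0 rows)


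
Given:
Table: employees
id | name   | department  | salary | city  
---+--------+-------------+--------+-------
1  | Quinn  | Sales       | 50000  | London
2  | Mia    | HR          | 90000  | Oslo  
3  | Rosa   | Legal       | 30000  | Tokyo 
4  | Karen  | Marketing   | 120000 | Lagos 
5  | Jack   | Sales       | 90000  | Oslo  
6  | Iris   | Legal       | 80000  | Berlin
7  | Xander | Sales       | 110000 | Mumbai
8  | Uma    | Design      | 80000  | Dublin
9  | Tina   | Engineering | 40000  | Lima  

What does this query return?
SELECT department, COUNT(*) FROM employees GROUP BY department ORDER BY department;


Assigning each row to its department group:
  Quinn -> Sales
  Mia -> HR
  Rosa -> Legal
  Karen -> Marketing
  Jack -> Sales
  Iris -> Legal
  Xander -> Sales
  Uma -> Design
  Tina -> Engineering


6 groups:
Design, 1
Engineering, 1
HR, 1
Legal, 2
Marketing, 1
Sales, 3


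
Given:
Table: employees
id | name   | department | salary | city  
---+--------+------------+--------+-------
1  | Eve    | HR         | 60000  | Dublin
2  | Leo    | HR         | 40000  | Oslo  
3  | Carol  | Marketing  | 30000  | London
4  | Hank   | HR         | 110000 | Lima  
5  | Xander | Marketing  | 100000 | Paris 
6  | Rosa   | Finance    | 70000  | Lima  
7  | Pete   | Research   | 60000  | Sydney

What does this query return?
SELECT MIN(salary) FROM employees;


Salaries: 60000, 40000, 30000, 110000, 100000, 70000, 60000
MIN = 30000

30000


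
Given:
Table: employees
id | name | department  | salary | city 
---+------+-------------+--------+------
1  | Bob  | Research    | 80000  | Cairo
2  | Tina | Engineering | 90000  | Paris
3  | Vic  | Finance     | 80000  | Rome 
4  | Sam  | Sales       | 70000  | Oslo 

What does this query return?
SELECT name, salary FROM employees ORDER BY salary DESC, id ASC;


Sorting by salary DESC, then id ASC for ties

4 rows:
Tina, 90000
Bob, 80000
Vic, 80000
Sam, 70000


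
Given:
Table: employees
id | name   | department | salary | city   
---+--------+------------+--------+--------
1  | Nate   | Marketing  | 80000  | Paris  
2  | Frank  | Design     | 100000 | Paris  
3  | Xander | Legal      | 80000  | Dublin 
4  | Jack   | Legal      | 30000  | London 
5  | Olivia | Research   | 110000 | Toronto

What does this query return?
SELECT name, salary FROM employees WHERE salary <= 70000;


Filtering: salary <= 70000
Matching: 1 rows

1 rows:
Jack, 30000


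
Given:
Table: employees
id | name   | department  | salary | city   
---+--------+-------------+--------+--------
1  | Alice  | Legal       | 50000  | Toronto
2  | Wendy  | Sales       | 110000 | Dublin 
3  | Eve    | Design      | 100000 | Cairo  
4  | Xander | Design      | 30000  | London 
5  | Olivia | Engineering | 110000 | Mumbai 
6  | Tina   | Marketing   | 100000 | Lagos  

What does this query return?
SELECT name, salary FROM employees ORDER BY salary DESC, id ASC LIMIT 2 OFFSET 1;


Sort by salary DESC (id ASC tiebreak), then skip 1 and take 2
Rows 2 through 3

2 rows:
Olivia, 110000
Eve, 100000


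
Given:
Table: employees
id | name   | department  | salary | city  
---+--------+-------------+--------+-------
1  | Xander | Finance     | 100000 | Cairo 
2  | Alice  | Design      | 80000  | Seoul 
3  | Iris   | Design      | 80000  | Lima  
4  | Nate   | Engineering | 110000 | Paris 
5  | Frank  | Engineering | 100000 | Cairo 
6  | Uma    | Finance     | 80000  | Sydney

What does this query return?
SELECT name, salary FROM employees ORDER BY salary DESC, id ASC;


Sorting by salary DESC, then id ASC for ties

6 rows:
Nate, 110000
Xander, 100000
Frank, 100000
Alice, 80000
Iris, 80000
Uma, 80000


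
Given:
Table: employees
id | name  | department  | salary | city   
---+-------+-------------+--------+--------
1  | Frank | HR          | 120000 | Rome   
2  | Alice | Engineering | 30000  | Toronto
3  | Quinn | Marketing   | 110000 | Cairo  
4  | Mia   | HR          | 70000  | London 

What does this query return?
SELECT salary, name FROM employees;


Projecting columns: salary, name

4 rows:
120000, Frank
30000, Alice
110000, Quinn
70000, Mia


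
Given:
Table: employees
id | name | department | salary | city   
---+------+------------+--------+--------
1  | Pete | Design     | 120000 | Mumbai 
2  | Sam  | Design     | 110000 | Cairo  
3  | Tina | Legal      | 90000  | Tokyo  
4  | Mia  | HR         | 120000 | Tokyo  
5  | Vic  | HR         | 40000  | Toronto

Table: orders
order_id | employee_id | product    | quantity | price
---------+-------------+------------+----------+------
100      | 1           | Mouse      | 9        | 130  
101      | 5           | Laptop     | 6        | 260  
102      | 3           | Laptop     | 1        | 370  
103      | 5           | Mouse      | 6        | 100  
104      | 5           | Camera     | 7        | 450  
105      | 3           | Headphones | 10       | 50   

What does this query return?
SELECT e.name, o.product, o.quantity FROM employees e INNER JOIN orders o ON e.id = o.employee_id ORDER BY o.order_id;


Joining employees.id = orders.employee_id:
  employee Pete (id=1) -> order Mouse
  employee Vic (id=5) -> order Laptop
  employee Tina (id=3) -> order Laptop
  employee Vic (id=5) -> order Mouse
  employee Vic (id=5) -> order Camera
  employee Tina (id=3) -> order Headphones


6 rows:
Pete, Mouse, 9
Vic, Laptop, 6
Tina, Laptop, 1
Vic, Mouse, 6
Vic, Camera, 7
Tina, Headphones, 10


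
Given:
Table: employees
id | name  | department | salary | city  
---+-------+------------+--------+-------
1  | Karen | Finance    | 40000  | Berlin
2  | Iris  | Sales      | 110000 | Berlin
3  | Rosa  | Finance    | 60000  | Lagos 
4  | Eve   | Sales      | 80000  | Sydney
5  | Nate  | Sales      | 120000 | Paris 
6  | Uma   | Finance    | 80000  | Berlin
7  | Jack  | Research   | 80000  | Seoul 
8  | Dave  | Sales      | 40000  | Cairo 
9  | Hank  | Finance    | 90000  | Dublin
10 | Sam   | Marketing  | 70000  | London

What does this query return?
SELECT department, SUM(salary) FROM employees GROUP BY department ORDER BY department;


Summing salary within each department:
  Finance: 40000 + 60000 + 80000 + 90000 = 270000
  Marketing: 70000 = 70000
  Research: 80000 = 80000
  Sales: 110000 + 80000 + 120000 + 40000 = 350000


4 groups:
Finance, 270000
Marketing, 70000
Research, 80000
Sales, 350000


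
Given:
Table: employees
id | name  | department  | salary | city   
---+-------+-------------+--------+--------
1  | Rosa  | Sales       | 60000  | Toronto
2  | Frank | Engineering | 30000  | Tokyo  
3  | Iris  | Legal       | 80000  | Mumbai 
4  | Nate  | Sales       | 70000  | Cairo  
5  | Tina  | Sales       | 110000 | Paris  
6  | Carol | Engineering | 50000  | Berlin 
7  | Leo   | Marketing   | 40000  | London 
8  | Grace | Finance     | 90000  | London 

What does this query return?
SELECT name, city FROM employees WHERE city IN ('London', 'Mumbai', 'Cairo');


Filtering: city IN ('London', 'Mumbai', 'Cairo')
Matching: 4 rows

4 rows:
Iris, Mumbai
Nate, Cairo
Leo, London
Grace, London


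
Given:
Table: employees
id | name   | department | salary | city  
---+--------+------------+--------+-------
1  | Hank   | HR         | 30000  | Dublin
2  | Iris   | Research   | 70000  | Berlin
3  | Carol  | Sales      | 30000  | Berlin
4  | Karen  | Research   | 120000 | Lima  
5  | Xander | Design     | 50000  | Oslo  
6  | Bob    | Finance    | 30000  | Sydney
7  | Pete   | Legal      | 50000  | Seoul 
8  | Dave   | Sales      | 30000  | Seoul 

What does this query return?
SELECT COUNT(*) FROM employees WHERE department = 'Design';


Counting rows where department = 'Design'
  Xander -> MATCH


1


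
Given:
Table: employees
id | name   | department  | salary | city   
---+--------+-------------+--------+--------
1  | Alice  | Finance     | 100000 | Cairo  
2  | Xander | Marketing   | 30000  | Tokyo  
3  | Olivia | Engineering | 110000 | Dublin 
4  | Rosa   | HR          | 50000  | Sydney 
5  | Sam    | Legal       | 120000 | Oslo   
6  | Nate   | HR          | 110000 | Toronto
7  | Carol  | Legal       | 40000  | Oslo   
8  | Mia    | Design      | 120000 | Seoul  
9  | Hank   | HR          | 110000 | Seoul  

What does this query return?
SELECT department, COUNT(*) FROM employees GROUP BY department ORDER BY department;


Assigning each row to its department group:
  Alice -> Finance
  Xander -> Marketing
  Olivia -> Engineering
  Rosa -> HR
  Sam -> Legal
  Nate -> HR
  Carol -> Legal
  Mia -> Design
  Hank -> HR


6 groups:
Design, 1
Engineering, 1
Finance, 1
HR, 3
Legal, 2
Marketing, 1


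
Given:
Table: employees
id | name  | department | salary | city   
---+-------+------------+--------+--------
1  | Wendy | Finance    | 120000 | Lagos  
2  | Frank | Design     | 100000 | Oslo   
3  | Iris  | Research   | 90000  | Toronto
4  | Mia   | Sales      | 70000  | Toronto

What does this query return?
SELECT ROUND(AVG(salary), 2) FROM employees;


SUM(salary) = 380000
COUNT = 4
ROUND(AVG, 2) = ROUND(380000 / 4, 2) = 95000.0

95000.0


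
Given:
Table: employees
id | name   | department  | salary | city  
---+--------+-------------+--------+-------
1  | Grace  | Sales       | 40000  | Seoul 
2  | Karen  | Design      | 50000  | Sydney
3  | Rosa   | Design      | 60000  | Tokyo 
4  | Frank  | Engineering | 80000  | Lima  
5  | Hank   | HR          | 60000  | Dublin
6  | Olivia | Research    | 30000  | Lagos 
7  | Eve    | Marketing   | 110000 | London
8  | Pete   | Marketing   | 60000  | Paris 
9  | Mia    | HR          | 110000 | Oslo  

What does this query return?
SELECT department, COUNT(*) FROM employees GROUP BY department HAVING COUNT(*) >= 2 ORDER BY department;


Groups with count >= 2:
  Design: 2 -> PASS
  HR: 2 -> PASS
  Marketing: 2 -> PASS
  Engineering: 1 -> filtered out
  Research: 1 -> filtered out
  Sales: 1 -> filtered out


3 groups:
Design, 2
HR, 2
Marketing, 2


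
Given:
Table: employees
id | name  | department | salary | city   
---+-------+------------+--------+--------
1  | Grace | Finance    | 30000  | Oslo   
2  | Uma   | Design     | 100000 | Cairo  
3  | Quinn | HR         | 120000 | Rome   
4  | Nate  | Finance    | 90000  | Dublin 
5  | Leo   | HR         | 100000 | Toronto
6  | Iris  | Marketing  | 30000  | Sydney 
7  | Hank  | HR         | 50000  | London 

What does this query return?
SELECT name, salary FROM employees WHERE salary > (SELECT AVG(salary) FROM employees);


Subquery: AVG(salary) = 74285.71
Filtering: salary > 74285.71
  Uma (100000) -> MATCH
  Quinn (120000) -> MATCH
  Nate (90000) -> MATCH
  Leo (100000) -> MATCH


4 rows:
Uma, 100000
Quinn, 120000
Nate, 90000
Leo, 100000


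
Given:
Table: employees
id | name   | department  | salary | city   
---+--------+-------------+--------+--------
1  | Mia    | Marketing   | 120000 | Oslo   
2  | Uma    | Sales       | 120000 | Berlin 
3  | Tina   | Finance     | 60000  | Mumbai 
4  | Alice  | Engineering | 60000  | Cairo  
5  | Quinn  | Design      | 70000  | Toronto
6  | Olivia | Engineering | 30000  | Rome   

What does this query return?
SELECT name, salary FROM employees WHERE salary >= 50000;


Filtering: salary >= 50000
Matching: 5 rows

5 rows:
Mia, 120000
Uma, 120000
Tina, 60000
Alice, 60000
Quinn, 70000


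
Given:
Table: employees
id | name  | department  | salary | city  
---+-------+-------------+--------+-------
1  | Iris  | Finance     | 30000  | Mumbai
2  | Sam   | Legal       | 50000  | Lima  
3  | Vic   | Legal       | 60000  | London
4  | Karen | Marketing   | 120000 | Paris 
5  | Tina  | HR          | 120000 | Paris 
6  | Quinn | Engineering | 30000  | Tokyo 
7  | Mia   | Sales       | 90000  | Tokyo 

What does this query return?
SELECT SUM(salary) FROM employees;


SUM(salary) = 30000 + 50000 + 60000 + 120000 + 120000 + 30000 + 90000 = 500000

500000


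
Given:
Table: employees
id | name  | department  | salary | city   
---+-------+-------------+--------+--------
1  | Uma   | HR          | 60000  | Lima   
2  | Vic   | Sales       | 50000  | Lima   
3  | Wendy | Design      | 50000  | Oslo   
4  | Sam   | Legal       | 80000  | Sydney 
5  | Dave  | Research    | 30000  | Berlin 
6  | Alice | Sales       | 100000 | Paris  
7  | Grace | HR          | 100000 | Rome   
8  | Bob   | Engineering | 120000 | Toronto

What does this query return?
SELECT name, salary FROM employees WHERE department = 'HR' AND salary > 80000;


Filtering: department = 'HR' AND salary > 80000
Matching: 1 rows

1 rows:
Grace, 100000


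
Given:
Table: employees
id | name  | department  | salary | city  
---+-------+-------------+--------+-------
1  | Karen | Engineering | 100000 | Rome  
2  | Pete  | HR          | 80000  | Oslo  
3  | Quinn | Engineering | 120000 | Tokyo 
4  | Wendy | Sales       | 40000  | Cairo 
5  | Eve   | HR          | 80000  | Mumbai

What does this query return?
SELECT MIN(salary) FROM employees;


Salaries: 100000, 80000, 120000, 40000, 80000
MIN = 40000

40000


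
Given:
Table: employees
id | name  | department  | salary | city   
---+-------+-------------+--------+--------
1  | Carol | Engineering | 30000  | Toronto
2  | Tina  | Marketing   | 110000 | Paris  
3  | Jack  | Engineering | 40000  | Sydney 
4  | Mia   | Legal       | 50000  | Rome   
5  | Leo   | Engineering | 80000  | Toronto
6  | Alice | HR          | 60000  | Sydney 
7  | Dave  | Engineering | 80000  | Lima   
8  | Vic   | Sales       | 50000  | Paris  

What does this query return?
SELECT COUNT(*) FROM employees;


COUNT(*) counts all rows

8


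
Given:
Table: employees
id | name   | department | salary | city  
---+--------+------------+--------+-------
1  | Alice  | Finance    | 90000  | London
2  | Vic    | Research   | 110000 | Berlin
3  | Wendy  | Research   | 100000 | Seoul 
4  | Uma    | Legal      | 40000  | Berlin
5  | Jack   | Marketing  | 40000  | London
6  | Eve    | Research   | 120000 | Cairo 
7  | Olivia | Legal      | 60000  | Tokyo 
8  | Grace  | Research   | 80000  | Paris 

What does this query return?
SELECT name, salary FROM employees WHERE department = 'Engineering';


Filtering: department = 'Engineering'
Matching rows: 0

Empty result set (0 rows)


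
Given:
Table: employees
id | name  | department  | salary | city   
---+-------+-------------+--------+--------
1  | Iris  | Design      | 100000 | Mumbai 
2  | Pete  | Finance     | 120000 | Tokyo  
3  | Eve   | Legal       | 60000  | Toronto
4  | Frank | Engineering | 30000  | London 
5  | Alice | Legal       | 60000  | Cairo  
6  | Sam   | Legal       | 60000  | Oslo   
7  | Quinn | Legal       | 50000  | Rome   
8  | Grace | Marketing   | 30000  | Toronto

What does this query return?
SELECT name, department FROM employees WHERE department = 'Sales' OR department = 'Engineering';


Filtering: department = 'Sales' OR 'Engineering'
Matching: 1 rows

1 rows:
Frank, Engineering


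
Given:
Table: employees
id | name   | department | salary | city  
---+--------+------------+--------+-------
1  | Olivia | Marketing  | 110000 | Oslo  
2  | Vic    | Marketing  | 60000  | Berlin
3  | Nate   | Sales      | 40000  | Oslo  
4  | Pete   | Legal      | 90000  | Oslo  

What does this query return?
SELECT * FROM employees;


SELECT * returns all 4 rows with all columns

4 rows:
1, Olivia, Marketing, 110000, Oslo
2, Vic, Marketing, 60000, Berlin
3, Nate, Sales, 40000, Oslo
4, Pete, Legal, 90000, Oslo


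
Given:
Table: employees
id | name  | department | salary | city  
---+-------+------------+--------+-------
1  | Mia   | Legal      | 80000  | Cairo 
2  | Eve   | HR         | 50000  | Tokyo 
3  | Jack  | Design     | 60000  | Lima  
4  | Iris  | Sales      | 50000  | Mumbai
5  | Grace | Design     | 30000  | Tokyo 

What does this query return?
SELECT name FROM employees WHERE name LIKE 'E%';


LIKE 'E%' matches names starting with 'E'
Matching: 1

1 rows:
Eve


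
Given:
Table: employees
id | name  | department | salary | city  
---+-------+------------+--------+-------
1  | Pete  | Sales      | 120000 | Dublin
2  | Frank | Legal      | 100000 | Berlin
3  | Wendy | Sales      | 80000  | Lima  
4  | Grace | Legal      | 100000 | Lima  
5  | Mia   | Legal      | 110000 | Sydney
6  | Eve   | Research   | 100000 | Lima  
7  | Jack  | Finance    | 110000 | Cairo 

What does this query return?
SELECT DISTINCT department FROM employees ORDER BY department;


All 'department' values (row order): Sales, Legal, Sales, Legal, Legal, Research, Finance
Removing duplicates leaves 4 unique value(s).

4 values:
Finance
Legal
Research
Sales


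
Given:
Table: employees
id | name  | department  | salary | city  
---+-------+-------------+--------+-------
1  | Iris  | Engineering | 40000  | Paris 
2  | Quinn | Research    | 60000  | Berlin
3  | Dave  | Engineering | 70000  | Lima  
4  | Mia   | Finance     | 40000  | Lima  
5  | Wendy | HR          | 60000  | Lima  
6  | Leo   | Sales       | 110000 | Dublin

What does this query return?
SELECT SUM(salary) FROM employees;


SUM(salary) = 40000 + 60000 + 70000 + 40000 + 60000 + 110000 = 380000

380000


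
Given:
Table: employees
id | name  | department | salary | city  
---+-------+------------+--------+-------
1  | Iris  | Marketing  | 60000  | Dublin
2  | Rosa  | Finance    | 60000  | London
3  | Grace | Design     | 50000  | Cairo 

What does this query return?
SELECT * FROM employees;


SELECT * returns all 3 rows with all columns

3 rows:
1, Iris, Marketing, 60000, Dublin
2, Rosa, Finance, 60000, London
3, Grace, Design, 50000, Cairo


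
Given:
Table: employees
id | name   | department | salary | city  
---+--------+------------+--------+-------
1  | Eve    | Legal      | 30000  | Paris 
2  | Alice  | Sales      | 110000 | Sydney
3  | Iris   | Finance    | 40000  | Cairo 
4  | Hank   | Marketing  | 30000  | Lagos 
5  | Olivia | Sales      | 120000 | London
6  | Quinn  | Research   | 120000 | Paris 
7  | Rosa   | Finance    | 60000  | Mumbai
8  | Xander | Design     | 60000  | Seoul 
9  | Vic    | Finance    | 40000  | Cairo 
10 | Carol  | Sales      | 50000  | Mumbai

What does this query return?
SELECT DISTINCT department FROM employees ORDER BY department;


All 'department' values (row order): Legal, Sales, Finance, Marketing, Sales, Research, Finance, Design, Finance, Sales
Removing duplicates leaves 6 unique value(s).

6 values:
Design
Finance
Legal
Marketing
Research
Sales


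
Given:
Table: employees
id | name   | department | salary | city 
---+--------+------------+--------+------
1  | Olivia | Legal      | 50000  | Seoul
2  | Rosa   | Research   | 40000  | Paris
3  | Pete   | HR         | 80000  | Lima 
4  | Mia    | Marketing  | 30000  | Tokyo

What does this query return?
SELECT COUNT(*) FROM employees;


COUNT(*) counts all rows

4


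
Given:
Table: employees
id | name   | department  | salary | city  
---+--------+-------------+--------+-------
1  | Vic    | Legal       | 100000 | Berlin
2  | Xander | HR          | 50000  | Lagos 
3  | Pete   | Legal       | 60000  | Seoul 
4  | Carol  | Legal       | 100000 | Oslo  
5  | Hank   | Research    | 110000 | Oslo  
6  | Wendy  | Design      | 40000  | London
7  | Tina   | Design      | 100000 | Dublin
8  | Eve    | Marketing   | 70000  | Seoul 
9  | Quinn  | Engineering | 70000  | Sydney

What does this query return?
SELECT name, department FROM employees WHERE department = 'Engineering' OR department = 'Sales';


Filtering: department = 'Engineering' OR 'Sales'
Matching: 1 rows

1 rows:
Quinn, Engineering


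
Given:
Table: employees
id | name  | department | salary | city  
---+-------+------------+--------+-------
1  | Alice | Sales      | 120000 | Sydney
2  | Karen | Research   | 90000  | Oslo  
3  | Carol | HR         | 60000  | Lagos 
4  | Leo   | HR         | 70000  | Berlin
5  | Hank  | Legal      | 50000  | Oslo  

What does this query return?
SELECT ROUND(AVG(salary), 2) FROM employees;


SUM(salary) = 390000
COUNT = 5
ROUND(AVG, 2) = ROUND(390000 / 5, 2) = 78000.0

78000.0


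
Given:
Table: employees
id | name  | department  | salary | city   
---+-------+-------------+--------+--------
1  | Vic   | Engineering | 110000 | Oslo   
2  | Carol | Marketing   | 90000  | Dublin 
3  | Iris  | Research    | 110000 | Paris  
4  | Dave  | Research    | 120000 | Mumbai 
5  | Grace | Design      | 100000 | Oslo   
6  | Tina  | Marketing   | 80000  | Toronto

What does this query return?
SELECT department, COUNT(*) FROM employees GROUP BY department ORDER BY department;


Assigning each row to its department group:
  Vic -> Engineering
  Carol -> Marketing
  Iris -> Research
  Dave -> Research
  Grace -> Design
  Tina -> Marketing


4 groups:
Design, 1
Engineering, 1
Marketing, 2
Research, 2


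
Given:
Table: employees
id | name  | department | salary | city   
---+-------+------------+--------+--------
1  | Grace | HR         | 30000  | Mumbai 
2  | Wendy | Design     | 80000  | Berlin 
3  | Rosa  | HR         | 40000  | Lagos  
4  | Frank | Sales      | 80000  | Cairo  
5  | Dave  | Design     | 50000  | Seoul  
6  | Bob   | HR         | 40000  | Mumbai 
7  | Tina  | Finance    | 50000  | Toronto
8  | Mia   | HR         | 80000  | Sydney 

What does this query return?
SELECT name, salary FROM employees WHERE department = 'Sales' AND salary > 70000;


Filtering: department = 'Sales' AND salary > 70000
Matching: 1 rows

1 rows:
Frank, 80000


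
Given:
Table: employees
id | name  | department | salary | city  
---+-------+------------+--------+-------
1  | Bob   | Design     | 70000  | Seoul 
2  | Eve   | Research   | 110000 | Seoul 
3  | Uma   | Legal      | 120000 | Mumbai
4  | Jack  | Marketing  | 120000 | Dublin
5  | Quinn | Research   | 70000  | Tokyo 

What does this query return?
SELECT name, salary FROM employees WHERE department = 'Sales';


Filtering: department = 'Sales'
Matching rows: 0

Empty result set (0 rows)


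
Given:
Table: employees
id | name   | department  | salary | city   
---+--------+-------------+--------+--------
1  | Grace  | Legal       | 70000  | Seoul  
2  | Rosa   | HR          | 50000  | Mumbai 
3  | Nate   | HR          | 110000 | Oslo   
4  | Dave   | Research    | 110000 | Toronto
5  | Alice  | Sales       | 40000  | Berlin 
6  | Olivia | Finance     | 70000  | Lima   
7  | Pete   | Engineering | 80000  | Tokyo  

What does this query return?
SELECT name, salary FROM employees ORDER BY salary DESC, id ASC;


Sorting by salary DESC, then id ASC for ties

7 rows:
Nate, 110000
Dave, 110000
Pete, 80000
Grace, 70000
Olivia, 70000
Rosa, 50000
Alice, 40000


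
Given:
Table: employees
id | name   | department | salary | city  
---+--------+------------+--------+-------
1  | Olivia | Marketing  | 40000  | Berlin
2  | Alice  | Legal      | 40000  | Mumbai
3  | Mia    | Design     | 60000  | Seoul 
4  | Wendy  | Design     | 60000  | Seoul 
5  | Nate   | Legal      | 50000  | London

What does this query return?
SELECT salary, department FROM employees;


Projecting columns: salary, department

5 rows:
40000, Marketing
40000, Legal
60000, Design
60000, Design
50000, Legal


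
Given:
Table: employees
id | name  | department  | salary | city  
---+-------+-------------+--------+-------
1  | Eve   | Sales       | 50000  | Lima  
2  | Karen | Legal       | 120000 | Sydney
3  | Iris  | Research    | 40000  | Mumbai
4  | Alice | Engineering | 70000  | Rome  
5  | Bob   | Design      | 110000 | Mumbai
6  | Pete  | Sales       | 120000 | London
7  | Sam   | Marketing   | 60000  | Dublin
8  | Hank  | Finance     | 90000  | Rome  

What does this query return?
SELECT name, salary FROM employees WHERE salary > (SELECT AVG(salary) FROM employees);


Subquery: AVG(salary) = 82500.0
Filtering: salary > 82500.0
  Karen (120000) -> MATCH
  Bob (110000) -> MATCH
  Pete (120000) -> MATCH
  Hank (90000) -> MATCH


4 rows:
Karen, 120000
Bob, 110000
Pete, 120000
Hank, 90000


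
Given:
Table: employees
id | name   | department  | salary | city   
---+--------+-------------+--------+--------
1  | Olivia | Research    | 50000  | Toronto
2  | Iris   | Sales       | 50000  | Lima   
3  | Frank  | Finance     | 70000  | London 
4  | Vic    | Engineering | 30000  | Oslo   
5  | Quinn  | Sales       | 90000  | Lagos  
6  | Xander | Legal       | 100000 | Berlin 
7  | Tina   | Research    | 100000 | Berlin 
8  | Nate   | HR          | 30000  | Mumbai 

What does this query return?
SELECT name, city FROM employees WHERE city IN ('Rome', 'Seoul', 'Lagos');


Filtering: city IN ('Rome', 'Seoul', 'Lagos')
Matching: 1 rows

1 rows:
Quinn, Lagos
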